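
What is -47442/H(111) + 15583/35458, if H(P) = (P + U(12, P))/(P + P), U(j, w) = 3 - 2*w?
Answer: 10373603771/106374 ≈ 97520.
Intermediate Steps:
H(P) = (3 - P)/(2*P) (H(P) = (P + (3 - 2*P))/(P + P) = (3 - P)/((2*P)) = (3 - P)*(1/(2*P)) = (3 - P)/(2*P))
-47442/H(111) + 15583/35458 = -47442*222/(3 - 1*111) + 15583/35458 = -47442*222/(3 - 111) + 15583*(1/35458) = -47442/((½)*(1/111)*(-108)) + 15583/35458 = -47442/(-18/37) + 15583/35458 = -47442*(-37/18) + 15583/35458 = 292559/3 + 15583/35458 = 10373603771/106374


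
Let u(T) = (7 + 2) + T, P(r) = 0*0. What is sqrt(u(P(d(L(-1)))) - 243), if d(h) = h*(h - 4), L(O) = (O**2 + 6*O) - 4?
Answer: 3*I*sqrt(26) ≈ 15.297*I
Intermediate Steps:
L(O) = -4 + O**2 + 6*O
d(h) = h*(-4 + h)
P(r) = 0
u(T) = 9 + T
sqrt(u(P(d(L(-1)))) - 243) = sqrt((9 + 0) - 243) = sqrt(9 - 243) = sqrt(-234) = 3*I*sqrt(26)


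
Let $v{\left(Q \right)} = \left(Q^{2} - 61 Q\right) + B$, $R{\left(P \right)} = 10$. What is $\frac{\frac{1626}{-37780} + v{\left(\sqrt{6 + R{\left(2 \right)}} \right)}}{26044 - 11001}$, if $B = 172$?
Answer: $- \frac{1058653}{284162270} \approx -0.0037255$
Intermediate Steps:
$v{\left(Q \right)} = 172 + Q^{2} - 61 Q$ ($v{\left(Q \right)} = \left(Q^{2} - 61 Q\right) + 172 = 172 + Q^{2} - 61 Q$)
$\frac{\frac{1626}{-37780} + v{\left(\sqrt{6 + R{\left(2 \right)}} \right)}}{26044 - 11001} = \frac{\frac{1626}{-37780} + \left(172 + \left(\sqrt{6 + 10}\right)^{2} - 61 \sqrt{6 + 10}\right)}{26044 - 11001} = \frac{1626 \left(- \frac{1}{37780}\right) + \left(172 + \left(\sqrt{16}\right)^{2} - 61 \sqrt{16}\right)}{15043} = \left(- \frac{813}{18890} + \left(172 + 4^{2} - 244\right)\right) \frac{1}{15043} = \left(- \frac{813}{18890} + \left(172 + 16 - 244\right)\right) \frac{1}{15043} = \left(- \frac{813}{18890} - 56\right) \frac{1}{15043} = \left(- \frac{1058653}{18890}\right) \frac{1}{15043} = - \frac{1058653}{284162270}$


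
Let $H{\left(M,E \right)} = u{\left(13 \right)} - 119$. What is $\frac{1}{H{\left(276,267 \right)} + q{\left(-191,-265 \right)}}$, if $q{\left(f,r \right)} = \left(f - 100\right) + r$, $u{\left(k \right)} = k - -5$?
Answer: $- \frac{1}{657} \approx -0.0015221$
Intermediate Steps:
$u{\left(k \right)} = 5 + k$ ($u{\left(k \right)} = k + 5 = 5 + k$)
$q{\left(f,r \right)} = -100 + f + r$ ($q{\left(f,r \right)} = \left(-100 + f\right) + r = -100 + f + r$)
$H{\left(M,E \right)} = -101$ ($H{\left(M,E \right)} = \left(5 + 13\right) - 119 = 18 - 119 = -101$)
$\frac{1}{H{\left(276,267 \right)} + q{\left(-191,-265 \right)}} = \frac{1}{-101 - 556} = \frac{1}{-657} = - \frac{1}{657}$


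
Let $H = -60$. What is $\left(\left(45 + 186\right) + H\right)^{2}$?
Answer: $29241$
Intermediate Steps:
$\left(\left(45 + 186\right) + H\right)^{2} = \left(\left(45 + 186\right) - 60\right)^{2} = \left(231 - 60\right)^{2} = 171^{2} = 29241$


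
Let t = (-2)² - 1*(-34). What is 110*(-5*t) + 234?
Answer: -20666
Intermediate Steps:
t = 38 (t = 4 + 34 = 38)
110*(-5*t) + 234 = 110*(-5*38) + 234 = 110*(-190) + 234 = -20900 + 234 = -20666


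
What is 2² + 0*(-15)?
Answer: 4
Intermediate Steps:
2² + 0*(-15) = 4 + 0 = 4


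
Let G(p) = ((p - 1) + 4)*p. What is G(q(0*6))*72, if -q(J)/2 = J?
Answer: 0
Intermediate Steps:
q(J) = -2*J
G(p) = p*(3 + p) (G(p) = ((-1 + p) + 4)*p = (3 + p)*p = p*(3 + p))
G(q(0*6))*72 = ((-0*6)*(3 - 0*6))*72 = ((-2*0)*(3 - 2*0))*72 = (0*(3 + 0))*72 = (0*3)*72 = 0*72 = 0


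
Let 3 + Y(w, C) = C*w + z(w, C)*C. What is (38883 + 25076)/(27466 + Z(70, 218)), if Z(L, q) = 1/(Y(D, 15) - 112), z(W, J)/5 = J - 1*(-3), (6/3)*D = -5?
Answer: 21883115/9397296 ≈ 2.3287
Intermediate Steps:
D = -5/2 (D = (1/2)*(-5) = -5/2 ≈ -2.5000)
z(W, J) = 15 + 5*J (z(W, J) = 5*(J - 1*(-3)) = 5*(J + 3) = 5*(3 + J) = 15 + 5*J)
Y(w, C) = -3 + C*w + C*(15 + 5*C) (Y(w, C) = -3 + (C*w + (15 + 5*C)*C) = -3 + (C*w + C*(15 + 5*C)) = -3 + C*w + C*(15 + 5*C))
Z(L, q) = 2/2395 (Z(L, q) = 1/((-3 + 15*(-5/2) + 5*15*(3 + 15)) - 112) = 1/((-3 - 75/2 + 5*15*18) - 112) = 1/((-3 - 75/2 + 1350) - 112) = 1/(2619/2 - 112) = 1/(2395/2) = 2/2395)
(38883 + 25076)/(27466 + Z(70, 218)) = (38883 + 25076)/(27466 + 2/2395) = 63959/(65781072/2395) = 63959*(2395/65781072) = 21883115/9397296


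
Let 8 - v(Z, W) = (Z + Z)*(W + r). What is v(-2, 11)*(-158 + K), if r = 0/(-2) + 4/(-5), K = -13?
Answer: -41724/5 ≈ -8344.8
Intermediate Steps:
r = -4/5 (r = 0*(-1/2) + 4*(-1/5) = 0 - 4/5 = -4/5 ≈ -0.80000)
v(Z, W) = 8 - 2*Z*(-4/5 + W) (v(Z, W) = 8 - (Z + Z)*(W - 4/5) = 8 - 2*Z*(-4/5 + W))
v(-2, 11)*(-158 + K) = (8 + (8/5)*(-2) - 2*11*(-2))*(-158 - 13) = (8 - 16/5 + 44)*(-171) = (244/5)*(-171) = -41724/5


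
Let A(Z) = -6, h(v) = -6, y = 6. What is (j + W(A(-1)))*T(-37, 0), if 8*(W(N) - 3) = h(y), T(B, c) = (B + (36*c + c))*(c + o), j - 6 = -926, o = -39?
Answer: -5297253/4 ≈ -1.3243e+6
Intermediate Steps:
j = -920 (j = 6 - 926 = -920)
T(B, c) = (-39 + c)*(B + 37*c) (T(B, c) = (B + (36*c + c))*(c - 39) = (B + 37*c)*(-39 + c) = (-39 + c)*(B + 37*c))
W(N) = 9/4 (W(N) = 3 + (1/8)*(-6) = 3 - 3/4 = 9/4)
(j + W(A(-1)))*T(-37, 0) = (-920 + 9/4)*(-1443*0 - 39*(-37) + 37*0**2 - 37*0) = -3671*(0 + 1443 + 37*0 + 0)/4 = -3671*(0 + 1443 + 0 + 0)/4 = -3671/4*1443 = -5297253/4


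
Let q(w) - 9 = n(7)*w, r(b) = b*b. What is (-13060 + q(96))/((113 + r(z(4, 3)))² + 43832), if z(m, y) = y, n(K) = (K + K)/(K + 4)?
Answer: -142217/645876 ≈ -0.22019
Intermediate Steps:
n(K) = 2*K/(4 + K) (n(K) = (2*K)/(4 + K) = 2*K/(4 + K))
r(b) = b²
q(w) = 9 + 14*w/11 (q(w) = 9 + (2*7/(4 + 7))*w = 9 + (2*7/11)*w = 9 + (2*7*(1/11))*w = 9 + 14*w/11)
(-13060 + q(96))/((113 + r(z(4, 3)))² + 43832) = (-13060 + (9 + (14/11)*96))/((113 + 3²)² + 43832) = (-13060 + (9 + 1344/11))/((113 + 9)² + 43832) = (-13060 + 1443/11)/(122² + 43832) = -142217/(11*(14884 + 43832)) = -142217/11/58716 = -142217/11*1/58716 = -142217/645876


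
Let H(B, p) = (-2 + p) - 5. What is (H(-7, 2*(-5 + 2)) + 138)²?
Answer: 15625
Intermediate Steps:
H(B, p) = -7 + p
(H(-7, 2*(-5 + 2)) + 138)² = ((-7 + 2*(-5 + 2)) + 138)² = ((-7 + 2*(-3)) + 138)² = ((-7 - 6) + 138)² = (-13 + 138)² = 125² = 15625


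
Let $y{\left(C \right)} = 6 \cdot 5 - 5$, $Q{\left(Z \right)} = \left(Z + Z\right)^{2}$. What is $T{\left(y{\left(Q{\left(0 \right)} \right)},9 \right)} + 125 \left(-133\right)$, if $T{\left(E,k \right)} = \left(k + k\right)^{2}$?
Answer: $-16301$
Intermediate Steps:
$Q{\left(Z \right)} = 4 Z^{2}$ ($Q{\left(Z \right)} = \left(2 Z\right)^{2} = 4 Z^{2}$)
$y{\left(C \right)} = 25$ ($y{\left(C \right)} = 30 - 5 = 25$)
$T{\left(E,k \right)} = 4 k^{2}$ ($T{\left(E,k \right)} = \left(2 k\right)^{2} = 4 k^{2}$)
$T{\left(y{\left(Q{\left(0 \right)} \right)},9 \right)} + 125 \left(-133\right) = 4 \cdot 9^{2} + 125 \left(-133\right) = 4 \cdot 81 - 16625 = 324 - 16625 = -16301$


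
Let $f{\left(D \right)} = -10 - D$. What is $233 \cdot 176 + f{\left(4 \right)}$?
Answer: $40994$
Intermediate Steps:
$233 \cdot 176 + f{\left(4 \right)} = 233 \cdot 176 - 14 = 41008 - 14 = 40994$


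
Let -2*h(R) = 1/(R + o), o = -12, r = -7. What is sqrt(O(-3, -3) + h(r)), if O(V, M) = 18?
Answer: sqrt(26030)/38 ≈ 4.2457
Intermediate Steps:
h(R) = -1/(2*(-12 + R)) (h(R) = -1/(2*(R - 12)) = -1/(2*(-12 + R)))
sqrt(O(-3, -3) + h(r)) = sqrt(18 - 1/(-24 + 2*(-7))) = sqrt(18 - 1/(-24 - 14)) = sqrt(18 - 1/(-38)) = sqrt(18 - 1*(-1/38)) = sqrt(18 + 1/38) = sqrt(685/38) = sqrt(26030)/38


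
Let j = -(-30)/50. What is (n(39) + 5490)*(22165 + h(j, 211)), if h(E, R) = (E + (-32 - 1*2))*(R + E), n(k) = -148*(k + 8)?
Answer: -553325574/25 ≈ -2.2133e+7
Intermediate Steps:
n(k) = -1184 - 148*k (n(k) = -148*(8 + k) = -1184 - 148*k)
j = ⅗ (j = -(-30)/50 = -1*(-⅗) = ⅗ ≈ 0.60000)
h(E, R) = (-34 + E)*(E + R) (h(E, R) = (E + (-32 - 2))*(E + R) = (E - 34)*(E + R) = (-34 + E)*(E + R))
(n(39) + 5490)*(22165 + h(j, 211)) = ((-1184 - 148*39) + 5490)*(22165 + ((⅗)² - 34*⅗ - 34*211 + (⅗)*211)) = ((-1184 - 5772) + 5490)*(22165 + (9/25 - 102/5 - 7174 + 633/5)) = (-6956 + 5490)*(22165 - 176686/25) = -1466*377439/25 = -553325574/25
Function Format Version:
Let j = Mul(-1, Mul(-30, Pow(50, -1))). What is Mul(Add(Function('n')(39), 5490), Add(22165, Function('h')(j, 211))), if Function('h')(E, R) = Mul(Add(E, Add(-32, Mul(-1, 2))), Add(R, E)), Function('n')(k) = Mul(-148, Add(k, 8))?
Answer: Rational(-553325574, 25) ≈ -2.2133e+7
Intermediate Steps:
Function('n')(k) = Add(-1184, Mul(-148, k)) (Function('n')(k) = Mul(-148, Add(8, k)) = Add(-1184, Mul(-148, k)))
j = Rational(3, 5) (j = Mul(-1, Mul(-30, Rational(1, 50))) = Mul(-1, Rational(-3, 5)) = Rational(3, 5) ≈ 0.60000)
Function('h')(E, R) = Mul(Add(-34, E), Add(E, R)) (Function('h')(E, R) = Mul(Add(E, Add(-32, -2)), Add(E, R)) = Mul(Add(E, -34), Add(E, R)) = Mul(Add(-34, E), Add(E, R)))
Mul(Add(Function('n')(39), 5490), Add(22165, Function('h')(j, 211))) = Mul(Add(Add(-1184, Mul(-148, 39)), 5490), Add(22165, Add(Pow(Rational(3, 5), 2), Mul(-34, Rational(3, 5)), Mul(-34, 211), Mul(Rational(3, 5), 211)))) = Mul(Add(Add(-1184, -5772), 5490), Add(22165, Add(Rational(9, 25), Rational(-102, 5), -7174, Rational(633, 5)))) = Mul(Add(-6956, 5490), Add(22165, Rational(-176686, 25))) = Mul(-1466, Rational(377439, 25)) = Rational(-553325574, 25)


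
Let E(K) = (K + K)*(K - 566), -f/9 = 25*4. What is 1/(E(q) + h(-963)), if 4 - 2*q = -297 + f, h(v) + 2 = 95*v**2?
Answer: 2/176282975 ≈ 1.1345e-8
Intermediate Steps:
f = -900 (f = -225*4 = -9*100 = -900)
h(v) = -2 + 95*v**2
q = 1201/2 (q = 2 - (-297 - 900)/2 = 2 - 1/2*(-1197) = 2 + 1197/2 = 1201/2 ≈ 600.50)
E(K) = 2*K*(-566 + K) (E(K) = (2*K)*(-566 + K) = 2*K*(-566 + K))
1/(E(q) + h(-963)) = 1/(2*(1201/2)*(-566 + 1201/2) + (-2 + 95*(-963)**2)) = 1/(2*(1201/2)*(69/2) + (-2 + 95*927369)) = 1/(82869/2 + (-2 + 88100055)) = 1/(82869/2 + 88100053) = 1/(176282975/2) = 2/176282975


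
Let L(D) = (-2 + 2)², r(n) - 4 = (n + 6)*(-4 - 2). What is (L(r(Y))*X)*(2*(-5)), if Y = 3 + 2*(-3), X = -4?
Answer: 0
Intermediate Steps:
Y = -3 (Y = 3 - 6 = -3)
r(n) = -32 - 6*n (r(n) = 4 + (n + 6)*(-4 - 2) = 4 + (6 + n)*(-6) = 4 + (-36 - 6*n) = -32 - 6*n)
L(D) = 0 (L(D) = 0² = 0)
(L(r(Y))*X)*(2*(-5)) = (0*(-4))*(2*(-5)) = 0*(-10) = 0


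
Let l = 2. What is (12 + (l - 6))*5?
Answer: 40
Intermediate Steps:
(12 + (l - 6))*5 = (12 + (2 - 6))*5 = (12 - 4)*5 = 8*5 = 40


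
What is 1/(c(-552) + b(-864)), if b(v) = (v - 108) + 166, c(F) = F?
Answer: -1/1358 ≈ -0.00073638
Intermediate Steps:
b(v) = 58 + v (b(v) = (-108 + v) + 166 = 58 + v)
1/(c(-552) + b(-864)) = 1/(-552 + (58 - 864)) = 1/(-552 - 806) = 1/(-1358) = -1/1358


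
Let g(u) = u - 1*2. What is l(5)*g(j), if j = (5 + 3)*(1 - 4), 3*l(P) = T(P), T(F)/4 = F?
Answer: -520/3 ≈ -173.33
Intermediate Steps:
T(F) = 4*F
l(P) = 4*P/3 (l(P) = (4*P)/3 = 4*P/3)
j = -24 (j = 8*(-3) = -24)
g(u) = -2 + u (g(u) = u - 2 = -2 + u)
l(5)*g(j) = ((4/3)*5)*(-2 - 24) = (20/3)*(-26) = -520/3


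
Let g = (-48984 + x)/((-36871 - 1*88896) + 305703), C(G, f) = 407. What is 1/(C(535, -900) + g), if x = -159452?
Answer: 44984/18256379 ≈ 0.0024640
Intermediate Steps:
g = -52109/44984 (g = (-48984 - 159452)/((-36871 - 1*88896) + 305703) = -208436/((-36871 - 88896) + 305703) = -208436/(-125767 + 305703) = -208436/179936 = -208436*1/179936 = -52109/44984 ≈ -1.1584)
1/(C(535, -900) + g) = 1/(407 - 52109/44984) = 1/(18256379/44984) = 44984/18256379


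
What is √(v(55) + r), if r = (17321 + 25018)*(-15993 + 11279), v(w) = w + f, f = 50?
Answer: I*√199585941 ≈ 14127.0*I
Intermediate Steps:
v(w) = 50 + w (v(w) = w + 50 = 50 + w)
r = -199586046 (r = 42339*(-4714) = -199586046)
√(v(55) + r) = √((50 + 55) - 199586046) = √(105 - 199586046) = √(-199585941) = I*√199585941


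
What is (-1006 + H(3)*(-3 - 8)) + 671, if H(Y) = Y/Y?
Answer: -346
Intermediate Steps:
H(Y) = 1
(-1006 + H(3)*(-3 - 8)) + 671 = (-1006 + 1*(-3 - 8)) + 671 = (-1006 + 1*(-11)) + 671 = (-1006 - 11) + 671 = -1017 + 671 = -346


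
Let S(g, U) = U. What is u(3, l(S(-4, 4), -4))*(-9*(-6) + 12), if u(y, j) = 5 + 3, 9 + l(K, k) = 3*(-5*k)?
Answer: 528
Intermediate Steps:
l(K, k) = -9 - 15*k (l(K, k) = -9 + 3*(-5*k) = -9 - 15*k)
u(y, j) = 8
u(3, l(S(-4, 4), -4))*(-9*(-6) + 12) = 8*(-9*(-6) + 12) = 8*(54 + 12) = 8*66 = 528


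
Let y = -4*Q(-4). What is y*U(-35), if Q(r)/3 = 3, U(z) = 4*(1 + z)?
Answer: 4896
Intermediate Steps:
U(z) = 4 + 4*z
Q(r) = 9 (Q(r) = 3*3 = 9)
y = -36 (y = -4*9 = -36)
y*U(-35) = -36*(4 + 4*(-35)) = -36*(4 - 140) = -36*(-136) = 4896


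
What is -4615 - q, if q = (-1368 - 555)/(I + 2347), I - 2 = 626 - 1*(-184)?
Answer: -4858954/1053 ≈ -4614.4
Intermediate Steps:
I = 812 (I = 2 + (626 - 1*(-184)) = 2 + (626 + 184) = 2 + 810 = 812)
q = -641/1053 (q = (-1368 - 555)/(812 + 2347) = -1923/3159 = -1923*1/3159 = -641/1053 ≈ -0.60874)
-4615 - q = -4615 - 1*(-641/1053) = -4615 + 641/1053 = -4858954/1053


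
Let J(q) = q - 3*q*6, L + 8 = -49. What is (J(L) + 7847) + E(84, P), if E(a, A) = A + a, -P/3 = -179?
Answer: 9437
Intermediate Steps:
P = 537 (P = -3*(-179) = 537)
L = -57 (L = -8 - 49 = -57)
J(q) = -17*q (J(q) = q - 18*q = -17*q)
(J(L) + 7847) + E(84, P) = (-17*(-57) + 7847) + (537 + 84) = (969 + 7847) + 621 = 8816 + 621 = 9437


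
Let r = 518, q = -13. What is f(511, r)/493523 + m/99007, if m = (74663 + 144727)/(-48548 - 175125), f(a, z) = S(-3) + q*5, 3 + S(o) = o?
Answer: -1680582693451/10929161942310853 ≈ -0.00015377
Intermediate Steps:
S(o) = -3 + o
f(a, z) = -71 (f(a, z) = (-3 - 3) - 13*5 = -6 - 65 = -71)
m = -219390/223673 (m = 219390/(-223673) = 219390*(-1/223673) = -219390/223673 ≈ -0.98085)
f(511, r)/493523 + m/99007 = -71/493523 - 219390/223673/99007 = -71*1/493523 - 219390/223673*1/99007 = -71/493523 - 219390/22145192711 = -1680582693451/10929161942310853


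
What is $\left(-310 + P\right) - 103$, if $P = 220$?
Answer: $-193$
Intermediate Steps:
$\left(-310 + P\right) - 103 = \left(-310 + 220\right) - 103 = -90 - 103 = -193$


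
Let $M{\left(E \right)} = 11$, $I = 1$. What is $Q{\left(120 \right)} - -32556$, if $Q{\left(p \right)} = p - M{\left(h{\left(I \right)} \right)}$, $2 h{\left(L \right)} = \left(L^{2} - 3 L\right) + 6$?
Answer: $32665$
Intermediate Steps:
$h{\left(L \right)} = 3 + \frac{L^{2}}{2} - \frac{3 L}{2}$ ($h{\left(L \right)} = \frac{\left(L^{2} - 3 L\right) + 6}{2} = \frac{6 + L^{2} - 3 L}{2} = 3 + \frac{L^{2}}{2} - \frac{3 L}{2}$)
$Q{\left(p \right)} = -11 + p$ ($Q{\left(p \right)} = p - 11 = -11 + p$)
$Q{\left(120 \right)} - -32556 = \left(-11 + 120\right) - -32556 = 109 + 32556 = 32665$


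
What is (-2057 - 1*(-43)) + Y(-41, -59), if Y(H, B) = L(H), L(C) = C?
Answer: -2055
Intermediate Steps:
Y(H, B) = H
(-2057 - 1*(-43)) + Y(-41, -59) = (-2057 - 1*(-43)) - 41 = (-2057 + 43) - 41 = -2014 - 41 = -2055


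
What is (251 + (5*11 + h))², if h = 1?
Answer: 94249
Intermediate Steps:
(251 + (5*11 + h))² = (251 + (5*11 + 1))² = (251 + (55 + 1))² = (251 + 56)² = 307² = 94249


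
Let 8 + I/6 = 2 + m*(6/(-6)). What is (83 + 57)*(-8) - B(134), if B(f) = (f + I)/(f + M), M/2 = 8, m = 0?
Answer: -84049/75 ≈ -1120.7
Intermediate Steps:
M = 16 (M = 2*8 = 16)
I = -36 (I = -48 + 6*(2 + 0*(6/(-6))) = -48 + 6*(2 + 0*(6*(-⅙))) = -48 + 6*(2 + 0*(-1)) = -48 + 6*(2 + 0) = -48 + 6*2 = -48 + 12 = -36)
B(f) = (-36 + f)/(16 + f) (B(f) = (f - 36)/(f + 16) = (-36 + f)/(16 + f))
(83 + 57)*(-8) - B(134) = (83 + 57)*(-8) - (-36 + 134)/(16 + 134) = 140*(-8) - 98/150 = -1120 - 98/150 = -1120 - 1*49/75 = -1120 - 49/75 = -84049/75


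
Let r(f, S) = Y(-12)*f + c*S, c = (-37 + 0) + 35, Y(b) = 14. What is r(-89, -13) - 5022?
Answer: -6242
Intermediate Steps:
c = -2 (c = -37 + 35 = -2)
r(f, S) = -2*S + 14*f (r(f, S) = 14*f - 2*S = -2*S + 14*f)
r(-89, -13) - 5022 = (-2*(-13) + 14*(-89)) - 5022 = (26 - 1246) - 5022 = -1220 - 5022 = -6242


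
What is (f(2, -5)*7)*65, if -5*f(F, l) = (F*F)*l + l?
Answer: 2275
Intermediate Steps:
f(F, l) = -l/5 - l*F²/5 (f(F, l) = -((F*F)*l + l)/5 = -(F²*l + l)/5 = -(l*F² + l)/5 = -(l + l*F²)/5 = -l/5 - l*F²/5)
(f(2, -5)*7)*65 = (-⅕*(-5)*(1 + 2²)*7)*65 = (-⅕*(-5)*(1 + 4)*7)*65 = (-⅕*(-5)*5*7)*65 = (5*7)*65 = 35*65 = 2275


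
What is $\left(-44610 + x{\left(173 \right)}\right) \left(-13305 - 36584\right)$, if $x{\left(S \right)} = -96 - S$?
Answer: $2238968431$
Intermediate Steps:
$\left(-44610 + x{\left(173 \right)}\right) \left(-13305 - 36584\right) = \left(-44610 - 269\right) \left(-13305 - 36584\right) = \left(-44610 - 269\right) \left(-49889\right) = \left(-44879\right) \left(-49889\right) = 2238968431$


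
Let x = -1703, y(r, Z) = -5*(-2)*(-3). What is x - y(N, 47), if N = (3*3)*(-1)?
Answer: -1673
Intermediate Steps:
N = -9 (N = 9*(-1) = -9)
y(r, Z) = -30 (y(r, Z) = 10*(-3) = -30)
x - y(N, 47) = -1703 - 1*(-30) = -1703 + 30 = -1673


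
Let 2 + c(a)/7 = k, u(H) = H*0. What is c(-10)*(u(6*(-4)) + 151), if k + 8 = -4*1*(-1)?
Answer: -6342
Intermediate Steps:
u(H) = 0
k = -4 (k = -8 - 4*1*(-1) = -8 - 4*(-1) = -8 + 4 = -4)
c(a) = -42 (c(a) = -14 + 7*(-4) = -14 - 28 = -42)
c(-10)*(u(6*(-4)) + 151) = -42*(0 + 151) = -42*151 = -6342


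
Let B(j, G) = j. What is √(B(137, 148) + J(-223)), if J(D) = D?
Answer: I*√86 ≈ 9.2736*I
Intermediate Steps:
√(B(137, 148) + J(-223)) = √(137 - 223) = √(-86) = I*√86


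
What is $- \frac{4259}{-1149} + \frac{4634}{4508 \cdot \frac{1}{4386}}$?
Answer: $\frac{834725266}{184989} \approx 4512.3$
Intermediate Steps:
$- \frac{4259}{-1149} + \frac{4634}{4508 \cdot \frac{1}{4386}} = \left(-4259\right) \left(- \frac{1}{1149}\right) + \frac{4634}{4508 \cdot \frac{1}{4386}} = \frac{4259}{1149} + \frac{4634}{\frac{2254}{2193}} = \frac{4259}{1149} + 4634 \cdot \frac{2193}{2254} = \frac{4259}{1149} + \frac{725883}{161} = \frac{834725266}{184989}$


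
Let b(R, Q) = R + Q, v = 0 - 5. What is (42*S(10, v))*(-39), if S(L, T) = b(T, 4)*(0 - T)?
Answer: 8190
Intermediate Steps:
v = -5
b(R, Q) = Q + R
S(L, T) = -T*(4 + T) (S(L, T) = (4 + T)*(0 - T) = (4 + T)*(-T) = -T*(4 + T))
(42*S(10, v))*(-39) = (42*(-1*(-5)*(4 - 5)))*(-39) = (42*(-1*(-5)*(-1)))*(-39) = (42*(-5))*(-39) = -210*(-39) = 8190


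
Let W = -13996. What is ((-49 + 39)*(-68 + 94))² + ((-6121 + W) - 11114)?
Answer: 36369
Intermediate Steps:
((-49 + 39)*(-68 + 94))² + ((-6121 + W) - 11114) = ((-49 + 39)*(-68 + 94))² + ((-6121 - 13996) - 11114) = (-10*26)² + (-20117 - 11114) = (-260)² - 31231 = 67600 - 31231 = 36369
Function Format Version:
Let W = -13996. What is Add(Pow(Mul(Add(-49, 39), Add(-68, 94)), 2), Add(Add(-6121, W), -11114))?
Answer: 36369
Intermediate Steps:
Add(Pow(Mul(Add(-49, 39), Add(-68, 94)), 2), Add(Add(-6121, W), -11114)) = Add(Pow(Mul(Add(-49, 39), Add(-68, 94)), 2), Add(Add(-6121, -13996), -11114)) = Add(Pow(Mul(-10, 26), 2), Add(-20117, -11114)) = Add(Pow(-260, 2), -31231) = Add(67600, -31231) = 36369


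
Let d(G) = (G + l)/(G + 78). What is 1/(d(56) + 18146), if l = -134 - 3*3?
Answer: 134/2431477 ≈ 5.5111e-5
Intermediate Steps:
l = -143 (l = -134 - 1*9 = -134 - 9 = -143)
d(G) = (-143 + G)/(78 + G) (d(G) = (G - 143)/(G + 78) = (-143 + G)/(78 + G))
1/(d(56) + 18146) = 1/((-143 + 56)/(78 + 56) + 18146) = 1/(-87/134 + 18146) = 1/(2431477/134) = 134/2431477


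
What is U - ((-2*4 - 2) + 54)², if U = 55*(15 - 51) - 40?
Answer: -3956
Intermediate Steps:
U = -2020 (U = 55*(-36) - 40 = -1980 - 40 = -2020)
U - ((-2*4 - 2) + 54)² = -2020 - ((-2*4 - 2) + 54)² = -2020 - ((-8 - 2) + 54)² = -2020 - (-10 + 54)² = -2020 - 1*44² = -2020 - 1*1936 = -2020 - 1936 = -3956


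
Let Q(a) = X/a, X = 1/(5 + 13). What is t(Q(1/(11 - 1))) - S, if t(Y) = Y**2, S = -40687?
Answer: 3295672/81 ≈ 40687.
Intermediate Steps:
X = 1/18 ≈ 0.055556
Q(a) = 1/(18*a)
t(Q(1/(11 - 1))) - S = (1/(18*(1/(11 - 1))))**2 - 1*(-40687) = (1/(18*(1/10)))**2 + 40687 = ((1/18)*10)**2 + 40687 = (5/9)**2 + 40687 = 25/81 + 40687 = 3295672/81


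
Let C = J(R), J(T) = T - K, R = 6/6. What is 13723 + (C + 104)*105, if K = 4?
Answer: 24328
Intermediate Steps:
R = 1 (R = 6*(⅙) = 1)
J(T) = -4 + T (J(T) = T - 1*4 = T - 4 = -4 + T)
C = -3 (C = -4 + 1 = -3)
13723 + (C + 104)*105 = 13723 + (-3 + 104)*105 = 13723 + 101*105 = 13723 + 10605 = 24328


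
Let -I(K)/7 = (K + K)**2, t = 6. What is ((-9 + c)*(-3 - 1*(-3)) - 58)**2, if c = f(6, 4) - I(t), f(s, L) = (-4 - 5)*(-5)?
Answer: 3364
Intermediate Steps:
f(s, L) = 45 (f(s, L) = -9*(-5) = 45)
I(K) = -28*K**2 (I(K) = -7*(K + K)**2 = -7*4*K**2 = -28*K**2)
c = 1053 (c = 45 - (-28)*6**2 = 45 - (-28)*36 = 45 - 1*(-1008) = 45 + 1008 = 1053)
((-9 + c)*(-3 - 1*(-3)) - 58)**2 = ((-9 + 1053)*(-3 - 1*(-3)) - 58)**2 = (1044*(-3 + 3) - 58)**2 = (1044*0 - 58)**2 = (0 - 58)**2 = (-58)**2 = 3364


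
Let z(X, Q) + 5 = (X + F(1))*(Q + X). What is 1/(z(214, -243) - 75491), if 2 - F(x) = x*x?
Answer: -1/81731 ≈ -1.2235e-5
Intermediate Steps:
F(x) = 2 - x² (F(x) = 2 - x*x = 2 - x²)
z(X, Q) = -5 + (1 + X)*(Q + X) (z(X, Q) = -5 + (X + (2 - 1*1²))*(Q + X) = -5 + (X + (2 - 1*1))*(Q + X) = -5 + (X + (2 - 1))*(Q + X) = -5 + (X + 1)*(Q + X) = -5 + (1 + X)*(Q + X))
1/(z(214, -243) - 75491) = 1/((-5 - 243 + 214 + 214² - 243*214) - 75491) = 1/((-5 - 243 + 214 + 45796 - 52002) - 75491) = 1/(-6240 - 75491) = 1/(-81731) = -1/81731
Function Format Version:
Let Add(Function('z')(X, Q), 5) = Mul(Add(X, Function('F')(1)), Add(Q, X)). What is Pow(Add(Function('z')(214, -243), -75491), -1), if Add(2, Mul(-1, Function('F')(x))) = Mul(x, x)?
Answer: Rational(-1, 81731) ≈ -1.2235e-5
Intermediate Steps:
Function('F')(x) = Add(2, Mul(-1, Pow(x, 2))) (Function('F')(x) = Add(2, Mul(-1, Mul(x, x))) = Add(2, Mul(-1, Pow(x, 2))))
Function('z')(X, Q) = Add(-5, Mul(Add(1, X), Add(Q, X))) (Function('z')(X, Q) = Add(-5, Mul(Add(X, Add(2, Mul(-1, Pow(1, 2)))), Add(Q, X))) = Add(-5, Mul(Add(X, Add(2, Mul(-1, 1))), Add(Q, X))) = Add(-5, Mul(Add(X, Add(2, -1)), Add(Q, X))) = Add(-5, Mul(Add(X, 1), Add(Q, X))) = Add(-5, Mul(Add(1, X), Add(Q, X))))
Pow(Add(Function('z')(214, -243), -75491), -1) = Pow(Add(Add(-5, -243, 214, Pow(214, 2), Mul(-243, 214)), -75491), -1) = Pow(Add(Add(-5, -243, 214, 45796, -52002), -75491), -1) = Pow(Add(-6240, -75491), -1) = Pow(-81731, -1) = Rational(-1, 81731)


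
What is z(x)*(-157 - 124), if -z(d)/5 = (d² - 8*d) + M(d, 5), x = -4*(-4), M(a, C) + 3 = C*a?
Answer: 288025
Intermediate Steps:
M(a, C) = -3 + C*a
x = 16
z(d) = 15 - 5*d² + 15*d (z(d) = -5*((d² - 8*d) + (-3 + 5*d)) = -5*(-3 + d² - 3*d) = 15 - 5*d² + 15*d)
z(x)*(-157 - 124) = (15 - 5*16² + 15*16)*(-157 - 124) = (15 - 5*256 + 240)*(-281) = (15 - 1280 + 240)*(-281) = -1025*(-281) = 288025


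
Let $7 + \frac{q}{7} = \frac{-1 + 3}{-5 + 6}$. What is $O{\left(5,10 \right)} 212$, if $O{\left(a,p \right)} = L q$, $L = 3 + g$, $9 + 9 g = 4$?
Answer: $- \frac{163240}{9} \approx -18138.0$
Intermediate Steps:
$g = - \frac{5}{9}$ ($g = -1 + \frac{1}{9} \cdot 4 = -1 + \frac{4}{9} = - \frac{5}{9} \approx -0.55556$)
$q = -35$ ($q = -49 + 7 \frac{-1 + 3}{-5 + 6} = -49 + 7 \cdot \frac{2}{1} = -49 + 7 \cdot 2 \cdot 1 = -49 + 7 \cdot 2 = -49 + 14 = -35$)
$L = \frac{22}{9}$ ($L = 3 - \frac{5}{9} = \frac{22}{9} \approx 2.4444$)
$O{\left(a,p \right)} = - \frac{770}{9}$ ($O{\left(a,p \right)} = \frac{22}{9} \left(-35\right) = - \frac{770}{9}$)
$O{\left(5,10 \right)} 212 = \left(- \frac{770}{9}\right) 212 = - \frac{163240}{9}$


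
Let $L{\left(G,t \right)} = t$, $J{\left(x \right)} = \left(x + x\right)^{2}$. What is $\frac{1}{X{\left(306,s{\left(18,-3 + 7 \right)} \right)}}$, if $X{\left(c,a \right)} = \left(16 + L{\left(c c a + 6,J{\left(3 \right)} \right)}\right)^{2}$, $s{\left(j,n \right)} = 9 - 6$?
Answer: $\frac{1}{2704} \approx 0.00036982$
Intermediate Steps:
$J{\left(x \right)} = 4 x^{2}$ ($J{\left(x \right)} = \left(2 x\right)^{2} = 4 x^{2}$)
$s{\left(j,n \right)} = 3$
$X{\left(c,a \right)} = 2704$ ($X{\left(c,a \right)} = \left(16 + 4 \cdot 3^{2}\right)^{2} = \left(16 + 4 \cdot 9\right)^{2} = \left(16 + 36\right)^{2} = 52^{2} = 2704$)
$\frac{1}{X{\left(306,s{\left(18,-3 + 7 \right)} \right)}} = \frac{1}{2704}$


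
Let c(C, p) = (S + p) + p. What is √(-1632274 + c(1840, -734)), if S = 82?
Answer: 14*I*√8335 ≈ 1278.1*I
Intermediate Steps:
c(C, p) = 82 + 2*p (c(C, p) = (82 + p) + p = 82 + 2*p)
√(-1632274 + c(1840, -734)) = √(-1632274 + (82 + 2*(-734))) = √(-1632274 + (82 - 1468)) = √(-1632274 - 1386) = √(-1633660) = 14*I*√8335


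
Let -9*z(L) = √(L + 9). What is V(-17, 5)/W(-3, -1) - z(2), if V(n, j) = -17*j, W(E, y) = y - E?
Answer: -85/2 + √11/9 ≈ -42.131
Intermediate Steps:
z(L) = -√(9 + L)/9 (z(L) = -√(L + 9)/9 = -√(9 + L)/9)
V(-17, 5)/W(-3, -1) - z(2) = (-17*5)/(-1 - 1*(-3)) - (-1)*√(9 + 2)/9 = -85/(-1 + 3) - (-1)*√11/9 = -85/2 + √11/9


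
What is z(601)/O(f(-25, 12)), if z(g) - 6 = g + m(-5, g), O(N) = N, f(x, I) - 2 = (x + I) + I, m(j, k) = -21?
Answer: 586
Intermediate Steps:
f(x, I) = 2 + x + 2*I (f(x, I) = 2 + ((x + I) + I) = 2 + ((I + x) + I) = 2 + (x + 2*I) = 2 + x + 2*I)
z(g) = -15 + g (z(g) = 6 + (g - 21) = 6 + (-21 + g) = -15 + g)
z(601)/O(f(-25, 12)) = (-15 + 601)/(2 - 25 + 2*12) = 586/(2 - 25 + 24) = 586/1 = 586*1 = 586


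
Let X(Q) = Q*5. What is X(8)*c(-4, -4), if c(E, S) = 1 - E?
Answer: 200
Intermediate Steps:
X(Q) = 5*Q
X(8)*c(-4, -4) = (5*8)*(1 - 1*(-4)) = 40*(1 + 4) = 40*5 = 200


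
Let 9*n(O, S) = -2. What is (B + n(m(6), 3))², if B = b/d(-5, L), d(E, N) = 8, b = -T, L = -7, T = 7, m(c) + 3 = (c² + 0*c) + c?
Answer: 6241/5184 ≈ 1.2039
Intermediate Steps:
m(c) = -3 + c + c² (m(c) = -3 + ((c² + 0*c) + c) = -3 + ((c² + 0) + c) = -3 + (c² + c) = -3 + (c + c²) = -3 + c + c²)
n(O, S) = -2/9 (n(O, S) = (⅑)*(-2) = -2/9)
b = -7 (b = -1*7 = -7)
B = -7/8 ≈ -0.87500
(B + n(m(6), 3))² = (-7/8 - 2/9)² = (-79/72)² = 6241/5184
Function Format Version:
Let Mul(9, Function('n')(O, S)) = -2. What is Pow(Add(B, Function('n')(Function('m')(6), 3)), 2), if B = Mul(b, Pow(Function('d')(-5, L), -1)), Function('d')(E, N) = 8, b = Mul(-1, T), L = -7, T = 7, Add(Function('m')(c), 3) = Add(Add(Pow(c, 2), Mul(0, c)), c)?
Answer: Rational(6241, 5184) ≈ 1.2039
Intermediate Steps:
Function('m')(c) = Add(-3, c, Pow(c, 2)) (Function('m')(c) = Add(-3, Add(Add(Pow(c, 2), Mul(0, c)), c)) = Add(-3, Add(Add(Pow(c, 2), 0), c)) = Add(-3, Add(Pow(c, 2), c)) = Add(-3, Add(c, Pow(c, 2))) = Add(-3, c, Pow(c, 2)))
Function('n')(O, S) = Rational(-2, 9) (Function('n')(O, S) = Mul(Rational(1, 9), -2) = Rational(-2, 9))
b = -7 (b = Mul(-1, 7) = -7)
B = Rational(-7, 8) (B = Mul(-7, Pow(8, -1)) = Mul(-7, Rational(1, 8)) = Rational(-7, 8) ≈ -0.87500)
Pow(Add(B, Function('n')(Function('m')(6), 3)), 2) = Pow(Add(Rational(-7, 8), Rational(-2, 9)), 2) = Pow(Rational(-79, 72), 2) = Rational(6241, 5184)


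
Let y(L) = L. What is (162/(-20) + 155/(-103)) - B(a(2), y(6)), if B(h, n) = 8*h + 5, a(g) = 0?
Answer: -15043/1030 ≈ -14.605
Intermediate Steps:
B(h, n) = 5 + 8*h
(162/(-20) + 155/(-103)) - B(a(2), y(6)) = (162/(-20) + 155/(-103)) - (5 + 8*0) = (162*(-1/20) + 155*(-1/103)) - (5 + 0) = (-81/10 - 155/103) - 1*5 = -9893/1030 - 5 = -15043/1030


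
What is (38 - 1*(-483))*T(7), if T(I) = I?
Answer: 3647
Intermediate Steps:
(38 - 1*(-483))*T(7) = (38 - 1*(-483))*7 = (38 + 483)*7 = 521*7 = 3647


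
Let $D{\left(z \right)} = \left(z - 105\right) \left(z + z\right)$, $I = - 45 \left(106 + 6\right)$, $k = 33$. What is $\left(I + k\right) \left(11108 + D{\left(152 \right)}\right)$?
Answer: $-127157772$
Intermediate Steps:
$I = -5040$ ($I = \left(-45\right) 112 = -5040$)
$D{\left(z \right)} = 2 z \left(-105 + z\right)$ ($D{\left(z \right)} = \left(-105 + z\right) 2 z = 2 z \left(-105 + z\right)$)
$\left(I + k\right) \left(11108 + D{\left(152 \right)}\right) = \left(-5040 + 33\right) \left(11108 + 2 \cdot 152 \left(-105 + 152\right)\right) = - 5007 \left(11108 + 2 \cdot 152 \cdot 47\right) = - 5007 \left(11108 + 14288\right) = \left(-5007\right) 25396 = -127157772$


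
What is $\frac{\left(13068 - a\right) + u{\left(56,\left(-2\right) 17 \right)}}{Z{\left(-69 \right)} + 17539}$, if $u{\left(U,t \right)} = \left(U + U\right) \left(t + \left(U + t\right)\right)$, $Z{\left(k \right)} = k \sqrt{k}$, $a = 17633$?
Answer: $- \frac{103637951}{307945030} - \frac{407721 i \sqrt{69}}{307945030} \approx -0.33655 - 0.010998 i$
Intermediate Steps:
$Z{\left(k \right)} = k^{\frac{3}{2}}$
$u{\left(U,t \right)} = 2 U \left(U + 2 t\right)$
$\frac{\left(13068 - a\right) + u{\left(56,\left(-2\right) 17 \right)}}{Z{\left(-69 \right)} + 17539} = \frac{\left(13068 - 17633\right) + 2 \cdot 56 \left(56 + 2 \left(\left(-2\right) 17\right)\right)}{\left(-69\right)^{\frac{3}{2}} + 17539} = \frac{\left(13068 - 17633\right) + 2 \cdot 56 \left(56 + 2 \left(-34\right)\right)}{- 69 i \sqrt{69} + 17539} = \frac{-4565 + 2 \cdot 56 \left(56 - 68\right)}{17539 - 69 i \sqrt{69}} = \frac{-4565 + 2 \cdot 56 \left(-12\right)}{17539 - 69 i \sqrt{69}} = \frac{-4565 - 1344}{17539 - 69 i \sqrt{69}} = - \frac{5909}{17539 - 69 i \sqrt{69}}$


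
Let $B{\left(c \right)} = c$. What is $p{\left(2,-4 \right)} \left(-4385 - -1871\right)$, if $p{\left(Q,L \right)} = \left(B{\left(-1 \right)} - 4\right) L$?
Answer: $-50280$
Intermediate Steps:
$p{\left(Q,L \right)} = - 5 L$ ($p{\left(Q,L \right)} = \left(-1 - 4\right) L = - 5 L$)
$p{\left(2,-4 \right)} \left(-4385 - -1871\right) = \left(-5\right) \left(-4\right) \left(-4385 - -1871\right) = 20 \left(-4385 + 1871\right) = 20 \left(-2514\right) = -50280$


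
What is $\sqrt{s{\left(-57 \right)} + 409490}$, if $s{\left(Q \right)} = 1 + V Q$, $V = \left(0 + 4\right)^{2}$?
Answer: $\sqrt{408579} \approx 639.2$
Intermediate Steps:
$V = 16$ ($V = 4^{2} = 16$)
$s{\left(Q \right)} = 1 + 16 Q$
$\sqrt{s{\left(-57 \right)} + 409490} = \sqrt{\left(1 + 16 \left(-57\right)\right) + 409490} = \sqrt{\left(1 - 912\right) + 409490} = \sqrt{-911 + 409490} = \sqrt{408579}$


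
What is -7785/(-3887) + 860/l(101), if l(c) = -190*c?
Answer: 14605133/7459153 ≈ 1.9580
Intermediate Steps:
-7785/(-3887) + 860/l(101) = -7785/(-3887) + 860/((-190*101)) = -7785*(-1/3887) + 860/(-19190) = 7785/3887 + 860*(-1/19190) = 7785/3887 - 86/1919 = 14605133/7459153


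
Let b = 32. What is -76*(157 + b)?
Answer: -14364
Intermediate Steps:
-76*(157 + b) = -76*(157 + 32) = -76*189 = -14364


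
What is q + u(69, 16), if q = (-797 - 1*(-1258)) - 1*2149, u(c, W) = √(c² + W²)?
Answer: -1688 + √5017 ≈ -1617.2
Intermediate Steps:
u(c, W) = √(W² + c²)
q = -1688 (q = (-797 + 1258) - 2149 = 461 - 2149 = -1688)
q + u(69, 16) = -1688 + √(16² + 69²) = -1688 + √(256 + 4761) = -1688 + √5017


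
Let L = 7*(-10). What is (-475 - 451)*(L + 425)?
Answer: -328730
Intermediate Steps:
L = -70
(-475 - 451)*(L + 425) = (-475 - 451)*(-70 + 425) = -926*355 = -328730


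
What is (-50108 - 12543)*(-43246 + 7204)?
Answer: 2258067342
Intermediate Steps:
(-50108 - 12543)*(-43246 + 7204) = -62651*(-36042) = 2258067342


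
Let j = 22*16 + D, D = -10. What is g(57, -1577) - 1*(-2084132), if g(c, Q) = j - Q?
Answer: 2086051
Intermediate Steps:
j = 342 (j = 22*16 - 10 = 352 - 10 = 342)
g(c, Q) = 342 - Q
g(57, -1577) - 1*(-2084132) = (342 - 1*(-1577)) - 1*(-2084132) = (342 + 1577) + 2084132 = 1919 + 2084132 = 2086051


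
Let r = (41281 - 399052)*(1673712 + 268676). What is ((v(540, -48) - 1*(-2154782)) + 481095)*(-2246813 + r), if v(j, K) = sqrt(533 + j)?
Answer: -1831756182002888797 - 694932343961*sqrt(1073) ≈ -1.8318e+18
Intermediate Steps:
r = -694930097148 (r = -357771*1942388 = -694930097148)
((v(540, -48) - 1*(-2154782)) + 481095)*(-2246813 + r) = ((sqrt(533 + 540) - 1*(-2154782)) + 481095)*(-2246813 - 694930097148) = ((sqrt(1073) + 2154782) + 481095)*(-694932343961) = ((2154782 + sqrt(1073)) + 481095)*(-694932343961) = (2635877 + sqrt(1073))*(-694932343961) = -1831756182002888797 - 694932343961*sqrt(1073)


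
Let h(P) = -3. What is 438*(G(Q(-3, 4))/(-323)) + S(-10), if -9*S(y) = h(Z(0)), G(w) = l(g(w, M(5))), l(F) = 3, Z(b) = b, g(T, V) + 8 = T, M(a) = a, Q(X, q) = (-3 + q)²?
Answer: -3619/969 ≈ -3.7348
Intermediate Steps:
g(T, V) = -8 + T
G(w) = 3
S(y) = ⅓ (S(y) = -⅑*(-3) = ⅓)
438*(G(Q(-3, 4))/(-323)) + S(-10) = 438*(3/(-323)) + ⅓ = 438*(3*(-1/323)) + ⅓ = 438*(-3/323) + ⅓ = -1314/323 + ⅓ = -3619/969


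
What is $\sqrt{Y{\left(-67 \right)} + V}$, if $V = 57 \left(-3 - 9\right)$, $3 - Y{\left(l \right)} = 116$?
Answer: $i \sqrt{797} \approx 28.231 i$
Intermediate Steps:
$Y{\left(l \right)} = -113$ ($Y{\left(l \right)} = 3 - 116 = -113$)
$V = -684$ ($V = 57 \left(-12\right) = -684$)
$\sqrt{Y{\left(-67 \right)} + V} = \sqrt{-113 - 684} = \sqrt{-797} = i \sqrt{797}$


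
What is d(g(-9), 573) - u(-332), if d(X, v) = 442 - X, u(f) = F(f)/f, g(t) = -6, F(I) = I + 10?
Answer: 74207/166 ≈ 447.03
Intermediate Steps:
F(I) = 10 + I
u(f) = (10 + f)/f
d(g(-9), 573) - u(-332) = (442 - 1*(-6)) - (10 - 332)/(-332) = (442 + 6) - (-1)*(-322)/332 = 448 - 1*161/166 = 448 - 161/166 = 74207/166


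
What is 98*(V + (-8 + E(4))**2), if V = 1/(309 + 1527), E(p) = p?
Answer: 1439473/918 ≈ 1568.1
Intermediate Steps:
V = 1/1836 ≈ 0.00054466
98*(V + (-8 + E(4))**2) = 98*(1/1836 + (-8 + 4)**2) = 98*(1/1836 + (-4)**2) = 98*(1/1836 + 16) = 98*(29377/1836) = 1439473/918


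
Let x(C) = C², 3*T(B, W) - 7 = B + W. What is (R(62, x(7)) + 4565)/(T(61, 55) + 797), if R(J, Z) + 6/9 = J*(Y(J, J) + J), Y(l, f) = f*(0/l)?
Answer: 25225/2514 ≈ 10.034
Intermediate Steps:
T(B, W) = 7/3 + B/3 + W/3 (T(B, W) = 7/3 + (B + W)/3 = 7/3 + (B/3 + W/3) = 7/3 + B/3 + W/3)
Y(l, f) = 0 (Y(l, f) = f*0 = 0)
R(J, Z) = -⅔ + J² (R(J, Z) = -⅔ + J*(0 + J) = -⅔ + J*J = -⅔ + J²)
(R(62, x(7)) + 4565)/(T(61, 55) + 797) = ((-⅔ + 62²) + 4565)/((7/3 + (⅓)*61 + (⅓)*55) + 797) = ((-⅔ + 3844) + 4565)/((7/3 + 61/3 + 55/3) + 797) = (11530/3 + 4565)/(41 + 797) = (25225/3)/838 = (25225/3)*(1/838) = 25225/2514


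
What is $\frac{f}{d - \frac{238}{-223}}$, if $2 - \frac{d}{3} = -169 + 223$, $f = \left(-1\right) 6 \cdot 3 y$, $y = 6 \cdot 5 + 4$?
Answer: $\frac{68238}{17275} \approx 3.9501$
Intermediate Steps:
$y = 34$ ($y = 30 + 4 = 34$)
$f = -612$ ($f = \left(-1\right) 6 \cdot 3 \cdot 34 = \left(-6\right) 3 \cdot 34 = \left(-18\right) 34 = -612$)
$d = -156$ ($d = 6 - 3 \left(-169 + 223\right) = 6 - 162 = -156$)
$\frac{f}{d - \frac{238}{-223}} = - \frac{612}{-156 - \frac{238}{-223}} = - \frac{612}{-156 - - \frac{238}{223}} = - \frac{612}{-156 + \frac{238}{223}} = - \frac{612}{- \frac{34550}{223}} = \left(-612\right) \left(- \frac{223}{34550}\right) = \frac{68238}{17275}$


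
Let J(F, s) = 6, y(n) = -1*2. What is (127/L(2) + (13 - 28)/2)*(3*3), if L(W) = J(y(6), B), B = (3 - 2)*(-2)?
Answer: 123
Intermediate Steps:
y(n) = -2
B = -2 (B = 1*(-2) = -2)
L(W) = 6
(127/L(2) + (13 - 28)/2)*(3*3) = (127/6 + (13 - 28)/2)*(3*3) = (127*(1/6) - 15*1/2)*9 = (127/6 - 15/2)*9 = (41/3)*9 = 123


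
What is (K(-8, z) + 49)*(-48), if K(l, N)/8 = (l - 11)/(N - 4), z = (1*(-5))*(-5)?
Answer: -14032/7 ≈ -2004.6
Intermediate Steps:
z = 25 (z = -5*(-5) = 25)
K(l, N) = 8*(-11 + l)/(-4 + N) (K(l, N) = 8*((l - 11)/(N - 4)) = 8*((-11 + l)/(-4 + N)) = 8*(-11 + l)/(-4 + N))
(K(-8, z) + 49)*(-48) = (8*(-11 - 8)/(-4 + 25) + 49)*(-48) = (8*(-19)/21 + 49)*(-48) = (8*(1/21)*(-19) + 49)*(-48) = (-152/21 + 49)*(-48) = (877/21)*(-48) = -14032/7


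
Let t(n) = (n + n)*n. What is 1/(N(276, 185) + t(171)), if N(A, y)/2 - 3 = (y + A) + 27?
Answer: 1/59464 ≈ 1.6817e-5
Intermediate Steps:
N(A, y) = 60 + 2*A + 2*y (N(A, y) = 6 + 2*((y + A) + 27) = 6 + 2*((A + y) + 27) = 6 + 2*(27 + A + y) = 6 + (54 + 2*A + 2*y) = 60 + 2*A + 2*y)
t(n) = 2*n² (t(n) = (2*n)*n = 2*n²)
1/(N(276, 185) + t(171)) = 1/((60 + 2*276 + 2*185) + 2*171²) = 1/((60 + 552 + 370) + 2*29241) = 1/(982 + 58482) = 1/59464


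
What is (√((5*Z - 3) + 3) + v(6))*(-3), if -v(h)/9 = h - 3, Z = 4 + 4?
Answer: 81 - 6*√10 ≈ 62.026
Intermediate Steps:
Z = 8
v(h) = 27 - 9*h (v(h) = -9*(h - 3) = -9*(-3 + h) = 27 - 9*h)
(√((5*Z - 3) + 3) + v(6))*(-3) = (√((5*8 - 3) + 3) + (27 - 9*6))*(-3) = (√((40 - 3) + 3) + (27 - 54))*(-3) = (√(37 + 3) - 27)*(-3) = (√40 - 27)*(-3) = (2*√10 - 27)*(-3) = (-27 + 2*√10)*(-3) = 81 - 6*√10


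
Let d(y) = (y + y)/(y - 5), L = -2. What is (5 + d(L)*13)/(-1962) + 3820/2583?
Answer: 829193/563094 ≈ 1.4726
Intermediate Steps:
d(y) = 2*y/(-5 + y) (d(y) = (2*y)/(-5 + y) = 2*y/(-5 + y))
(5 + d(L)*13)/(-1962) + 3820/2583 = (5 + (2*(-2)/(-5 - 2))*13)/(-1962) + 3820/2583 = (5 + (2*(-2)/(-7))*13)*(-1/1962) + 3820*(1/2583) = (5 + (2*(-2)*(-1/7))*13)*(-1/1962) + 3820/2583 = (5 + (4/7)*13)*(-1/1962) + 3820/2583 = (5 + 52/7)*(-1/1962) + 3820/2583 = (87/7)*(-1/1962) + 3820/2583 = -29/4578 + 3820/2583 = 829193/563094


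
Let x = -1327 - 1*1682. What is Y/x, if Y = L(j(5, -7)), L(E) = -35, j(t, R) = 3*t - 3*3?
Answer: 35/3009 ≈ 0.011632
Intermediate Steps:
j(t, R) = -9 + 3*t (j(t, R) = 3*t - 9 = -9 + 3*t)
x = -3009 (x = -1327 - 1682 = -3009)
Y = -35
Y/x = -35/(-3009) = -35*(-1/3009) = 35/3009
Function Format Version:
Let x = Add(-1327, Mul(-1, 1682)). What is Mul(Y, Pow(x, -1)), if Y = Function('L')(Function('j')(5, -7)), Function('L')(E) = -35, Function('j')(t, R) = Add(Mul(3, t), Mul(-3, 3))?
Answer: Rational(35, 3009) ≈ 0.011632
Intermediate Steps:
Function('j')(t, R) = Add(-9, Mul(3, t)) (Function('j')(t, R) = Add(Mul(3, t), -9) = Add(-9, Mul(3, t)))
x = -3009 (x = Add(-1327, -1682) = -3009)
Y = -35
Mul(Y, Pow(x, -1)) = Mul(-35, Pow(-3009, -1)) = Mul(-35, Rational(-1, 3009)) = Rational(35, 3009)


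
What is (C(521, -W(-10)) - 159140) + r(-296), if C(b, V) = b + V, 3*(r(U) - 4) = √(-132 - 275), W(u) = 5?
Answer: -158620 + I*√407/3 ≈ -1.5862e+5 + 6.7247*I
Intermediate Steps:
r(U) = 4 + I*√407/3 (r(U) = 4 + √(-132 - 275)/3 = 4 + √(-407)/3 = 4 + (I*√407)/3 = 4 + I*√407/3)
C(b, V) = V + b
(C(521, -W(-10)) - 159140) + r(-296) = ((-1*5 + 521) - 159140) + (4 + I*√407/3) = ((-5 + 521) - 159140) + (4 + I*√407/3) = (516 - 159140) + (4 + I*√407/3) = -158624 + (4 + I*√407/3) = -158620 + I*√407/3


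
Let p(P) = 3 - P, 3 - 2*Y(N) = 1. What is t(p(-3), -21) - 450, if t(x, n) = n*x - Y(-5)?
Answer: -577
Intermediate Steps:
Y(N) = 1 (Y(N) = 3/2 - 1/2*1 = 3/2 - 1/2 = 1)
t(x, n) = -1 + n*x (t(x, n) = n*x - 1*1 = n*x - 1 = -1 + n*x)
t(p(-3), -21) - 450 = (-1 - 21*(3 - 1*(-3))) - 450 = (-1 - 21*(3 + 3)) - 450 = (-1 - 21*6) - 450 = (-1 - 126) - 450 = -127 - 450 = -577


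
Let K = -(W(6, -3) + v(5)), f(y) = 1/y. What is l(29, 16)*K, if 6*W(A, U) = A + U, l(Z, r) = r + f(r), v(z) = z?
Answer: -2827/32 ≈ -88.344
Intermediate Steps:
f(y) = 1/y
l(Z, r) = r + 1/r
W(A, U) = A/6 + U/6 (W(A, U) = (A + U)/6 = A/6 + U/6)
K = -11/2 (K = -(((⅙)*6 + (⅙)*(-3)) + 5) = -((1 - ½) + 5) = -(½ + 5) = -1*11/2 = -11/2 ≈ -5.5000)
l(29, 16)*K = (16 + 1/16)*(-11/2) = (257/16)*(-11/2) = -2827/32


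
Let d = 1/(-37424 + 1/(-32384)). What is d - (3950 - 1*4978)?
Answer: 1245873071492/1211938817 ≈ 1028.0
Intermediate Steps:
d = -32384/1211938817 (d = 1/(-37424 - 1/32384) = 1/(-1211938817/32384) = -32384/1211938817 ≈ -2.6721e-5)
d - (3950 - 1*4978) = -32384/1211938817 - (3950 - 1*4978) = -32384/1211938817 - (3950 - 4978) = -32384/1211938817 - 1*(-1028) = -32384/1211938817 + 1028 = 1245873071492/1211938817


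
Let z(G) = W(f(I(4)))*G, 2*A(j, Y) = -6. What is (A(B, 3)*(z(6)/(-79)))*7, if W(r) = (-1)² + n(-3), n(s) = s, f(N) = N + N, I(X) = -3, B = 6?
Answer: -252/79 ≈ -3.1899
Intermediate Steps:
A(j, Y) = -3 (A(j, Y) = (½)*(-6) = -3)
f(N) = 2*N
W(r) = -2 (W(r) = (-1)² - 3 = 1 - 3 = -2)
z(G) = -2*G
(A(B, 3)*(z(6)/(-79)))*7 = -3*(-2*6)/(-79)*7 = -(-36)*(-1)/79*7 = -3*12/79*7 = -36/79*7 = -252/79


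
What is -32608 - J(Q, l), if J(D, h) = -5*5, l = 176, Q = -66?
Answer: -32583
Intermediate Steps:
J(D, h) = -25
-32608 - J(Q, l) = -32608 - 1*(-25) = -32608 + 25 = -32583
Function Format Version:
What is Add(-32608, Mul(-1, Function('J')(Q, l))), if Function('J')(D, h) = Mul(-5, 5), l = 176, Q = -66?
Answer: -32583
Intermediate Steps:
Function('J')(D, h) = -25
Add(-32608, Mul(-1, Function('J')(Q, l))) = Add(-32608, Mul(-1, -25)) = Add(-32608, 25) = -32583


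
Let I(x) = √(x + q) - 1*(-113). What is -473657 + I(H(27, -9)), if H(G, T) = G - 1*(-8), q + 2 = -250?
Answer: -473544 + I*√217 ≈ -4.7354e+5 + 14.731*I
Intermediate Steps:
q = -252 (q = -2 - 250 = -252)
H(G, T) = 8 + G (H(G, T) = G + 8 = 8 + G)
I(x) = 113 + √(-252 + x) (I(x) = √(x - 252) - 1*(-113) = √(-252 + x) + 113 = 113 + √(-252 + x))
-473657 + I(H(27, -9)) = -473657 + (113 + √(-252 + (8 + 27))) = -473657 + (113 + √(-252 + 35)) = -473657 + (113 + √(-217)) = -473657 + (113 + I*√217) = -473544 + I*√217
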